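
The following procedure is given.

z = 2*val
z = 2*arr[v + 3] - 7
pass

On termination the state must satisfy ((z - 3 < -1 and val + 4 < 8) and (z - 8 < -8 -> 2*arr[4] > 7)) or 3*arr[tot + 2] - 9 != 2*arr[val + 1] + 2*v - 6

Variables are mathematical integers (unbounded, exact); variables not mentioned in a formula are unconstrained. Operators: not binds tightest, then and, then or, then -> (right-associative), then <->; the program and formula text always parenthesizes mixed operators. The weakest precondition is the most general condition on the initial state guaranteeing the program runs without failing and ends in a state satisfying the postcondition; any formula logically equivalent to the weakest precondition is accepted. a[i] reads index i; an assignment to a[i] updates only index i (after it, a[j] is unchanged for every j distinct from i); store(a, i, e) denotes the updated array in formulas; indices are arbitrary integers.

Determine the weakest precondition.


Working backward. After the program, the postcondition ((z - 3 < -1 and val + 4 < 8) and (z - 8 < -8 -> 2*arr[4] > 7)) or 3*arr[tot + 2] - 9 != 2*arr[val + 1] + 2*v - 6 must hold; in canonical form it is (z < 2 and val < 4 and (z < 0 -> 2*arr[4] > 7)) or 3*arr[tot + 2] != 2*arr[val + 1] + 2*v + 3.
Before skip: (z < 2 and val < 4 and (z < 0 -> 2*arr[4] > 7)) or 3*arr[tot + 2] != 2*arr[val + 1] + 2*v + 3
Before z := 2*arr[v + 3] - 7: (2*arr[v + 3] < 9 and val < 4 and (2*arr[v + 3] < 7 -> 2*arr[4] > 7)) or 3*arr[tot + 2] != 2*arr[val + 1] + 2*v + 3
Before z := 2*val: (2*arr[v + 3] < 9 and val < 4 and (2*arr[v + 3] < 7 -> 2*arr[4] > 7)) or 3*arr[tot + 2] != 2*arr[val + 1] + 2*v + 3
Answer: WP = (2*arr[v + 3] < 9 and val < 4 and (2*arr[v + 3] < 7 -> 2*arr[4] > 7)) or 3*arr[tot + 2] != 2*arr[val + 1] + 2*v + 3


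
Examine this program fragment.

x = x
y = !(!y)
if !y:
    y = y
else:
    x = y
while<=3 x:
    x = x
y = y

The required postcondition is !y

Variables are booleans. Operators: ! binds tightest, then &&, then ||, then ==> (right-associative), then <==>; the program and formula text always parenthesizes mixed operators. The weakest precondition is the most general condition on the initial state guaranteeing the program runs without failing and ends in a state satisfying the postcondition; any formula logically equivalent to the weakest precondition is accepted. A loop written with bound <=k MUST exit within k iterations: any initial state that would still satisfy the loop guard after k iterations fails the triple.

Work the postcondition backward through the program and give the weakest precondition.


Working backward. After the program, !y must hold.
Before y := y: !y
Before the loop (bound <=3), unroll the exhaustion recursion (WP_0 = exit-now case; WP_j = one more guarded iteration, up to j = 3):
  WP_0: (!x) && (!y)
  WP_1: (x ==> ((!x) && (!y))) && ((!x) ==> (!y))
  WP_2: (x ==> ((x ==> ((!x) && (!y))) && ((!x) ==> (!y)))) && ((!x) ==> (!y))
  WP_3: (x ==> ((x ==> ((x ==> ((!x) && (!y))) && ((!x) ==> (!y)))) && ((!x) ==> (!y)))) && ((!x) ==> (!y))
So before the loop: (x ==> ((x ==> ((x ==> ((!x) && (!y))) && ((!x) ==> (!y)))) && ((!x) ==> (!y)))) && ((!x) ==> (!y))
Then branch requires (x ==> ((x ==> ((x ==> ((!x) && (!y))) && ((!x) ==> (!y)))) && ((!x) ==> (!y)))) && ((!x) ==> (!y)); else branch requires y ==> (y ==> (y ==> (!y))).
Before the if: ((!y) ==> ((x ==> ((x ==> ((x ==> ((!x) && (!y))) && ((!x) ==> (!y)))) && ((!x) ==> (!y)))) && ((!x) ==> (!y)))) && (y ==> (y ==> (y ==> (y ==> (!y)))))
Before y := !(!y): ((!y) ==> ((x ==> ((x ==> ((x ==> ((!x) && (!y))) && ((!x) ==> (!y)))) && ((!x) ==> (!y)))) && ((!x) ==> (!y)))) && (y ==> (y ==> (y ==> (y ==> (!y)))))
Before x := x: ((!y) ==> ((x ==> ((x ==> ((x ==> ((!x) && (!y))) && ((!x) ==> (!y)))) && ((!x) ==> (!y)))) && ((!x) ==> (!y)))) && (y ==> (y ==> (y ==> (y ==> (!y)))))
Answer: WP = ((!y) ==> ((x ==> ((x ==> ((x ==> ((!x) && (!y))) && ((!x) ==> (!y)))) && ((!x) ==> (!y)))) && ((!x) ==> (!y)))) && (y ==> (y ==> (y ==> (y ==> (!y)))))


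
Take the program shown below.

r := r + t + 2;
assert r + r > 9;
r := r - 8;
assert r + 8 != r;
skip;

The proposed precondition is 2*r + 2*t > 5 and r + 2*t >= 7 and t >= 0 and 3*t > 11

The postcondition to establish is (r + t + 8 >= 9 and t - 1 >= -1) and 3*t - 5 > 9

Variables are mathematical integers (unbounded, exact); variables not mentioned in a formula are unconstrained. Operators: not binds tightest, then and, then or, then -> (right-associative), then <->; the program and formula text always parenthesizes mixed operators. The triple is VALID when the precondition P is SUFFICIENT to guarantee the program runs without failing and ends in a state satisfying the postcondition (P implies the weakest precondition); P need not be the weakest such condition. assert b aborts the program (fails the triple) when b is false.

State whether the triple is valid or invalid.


Working backward. After the program, the postcondition (r + t + 8 >= 9 and t - 1 >= -1) and 3*t - 5 > 9 must hold; in canonical form it is r + t >= 1 and t >= 0 and 3*t > 14.
Before skip: r + t >= 1 and t >= 0 and 3*t > 14
Before assert r + 8 != r: r + t >= 1 and t >= 0 and 3*t > 14
Before r := r - 8: r + t >= 9 and t >= 0 and 3*t > 14
Before assert r + r > 9: 2*r > 9 and r + t >= 9 and t >= 0 and 3*t > 14
Before r := r + t + 2: 2*r + 2*t > 5 and r + 2*t >= 7 and t >= 0 and 3*t > 14
The weakest precondition is 2*r + 2*t > 5 and r + 2*t >= 7 and t >= 0 and 3*t > 14.
Check whether 2*r + 2*t > 5 and r + 2*t >= 7 and t >= 0 and 3*t > 11 implies it.
Countermodel: at the initial state r = 0, t = 4, the precondition holds but the weakest precondition fails.
Answer: invalid


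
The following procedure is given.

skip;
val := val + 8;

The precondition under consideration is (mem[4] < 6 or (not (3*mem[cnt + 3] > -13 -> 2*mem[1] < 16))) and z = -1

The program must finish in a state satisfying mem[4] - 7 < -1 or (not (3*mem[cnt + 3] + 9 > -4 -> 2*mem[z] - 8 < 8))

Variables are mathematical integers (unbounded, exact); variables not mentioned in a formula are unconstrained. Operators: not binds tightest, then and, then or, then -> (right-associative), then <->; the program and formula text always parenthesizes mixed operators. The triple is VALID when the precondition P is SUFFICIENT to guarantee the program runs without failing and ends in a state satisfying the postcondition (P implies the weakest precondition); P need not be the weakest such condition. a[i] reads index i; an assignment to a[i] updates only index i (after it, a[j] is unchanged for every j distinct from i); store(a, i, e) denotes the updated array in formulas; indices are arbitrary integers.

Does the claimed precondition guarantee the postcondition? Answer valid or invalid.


Working backward. After the program, the postcondition mem[4] - 7 < -1 or (not (3*mem[cnt + 3] + 9 > -4 -> 2*mem[z] - 8 < 8)) must hold; in canonical form it is mem[4] < 6 or (not (3*mem[cnt + 3] > -13 -> 2*mem[z] < 16)).
Before val := val + 8: mem[4] < 6 or (not (3*mem[cnt + 3] > -13 -> 2*mem[z] < 16))
Before skip: mem[4] < 6 or (not (3*mem[cnt + 3] > -13 -> 2*mem[z] < 16))
The weakest precondition is mem[4] < 6 or (not (3*mem[cnt + 3] > -13 -> 2*mem[z] < 16)).
Check whether (mem[4] < 6 or (not (3*mem[cnt + 3] > -13 -> 2*mem[1] < 16))) and z = -1 implies it.
Countermodel: at the initial state cnt = -1, mem = {[-1] = -17422, [1] = 8, [2] = 0, [4] = 6, elsewhere 0}, z = -1, the precondition holds but the weakest precondition fails.
Answer: invalid


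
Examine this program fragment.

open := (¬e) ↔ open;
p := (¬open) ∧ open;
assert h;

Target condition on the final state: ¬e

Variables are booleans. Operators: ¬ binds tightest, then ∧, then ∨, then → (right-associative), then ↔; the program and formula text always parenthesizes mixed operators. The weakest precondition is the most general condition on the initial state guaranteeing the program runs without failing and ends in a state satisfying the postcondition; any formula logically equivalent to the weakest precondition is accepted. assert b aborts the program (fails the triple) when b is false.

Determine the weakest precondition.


Working backward. After the program, ¬e must hold.
Before assert h: h ∧ (¬e)
Before p := (¬open) ∧ open: h ∧ (¬e)
Before open := (¬e) ↔ open: h ∧ (¬e)
Answer: WP = h ∧ (¬e)


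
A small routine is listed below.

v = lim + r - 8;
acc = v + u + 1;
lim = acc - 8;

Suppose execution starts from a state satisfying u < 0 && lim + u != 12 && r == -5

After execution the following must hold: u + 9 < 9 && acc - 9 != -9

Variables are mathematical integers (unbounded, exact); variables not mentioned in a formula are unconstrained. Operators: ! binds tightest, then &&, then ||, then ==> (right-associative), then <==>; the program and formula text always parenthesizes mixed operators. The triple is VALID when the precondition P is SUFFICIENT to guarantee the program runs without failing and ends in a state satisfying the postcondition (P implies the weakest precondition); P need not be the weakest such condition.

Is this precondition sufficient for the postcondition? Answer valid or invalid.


Working backward. After the program, the postcondition u + 9 < 9 && acc - 9 != -9 must hold; in canonical form it is u < 0 && acc != 0.
Before lim := acc - 8: u < 0 && acc != 0
Before acc := v + u + 1: u < 0 && u + v != -1
Before v := lim + r - 8: u < 0 && lim + r + u != 7
The weakest precondition is u < 0 && lim + r + u != 7.
Check whether u < 0 && lim + u != 12 && r == -5 implies it.
Every state satisfying the precondition satisfies the weakest precondition: the implication holds.
Answer: valid


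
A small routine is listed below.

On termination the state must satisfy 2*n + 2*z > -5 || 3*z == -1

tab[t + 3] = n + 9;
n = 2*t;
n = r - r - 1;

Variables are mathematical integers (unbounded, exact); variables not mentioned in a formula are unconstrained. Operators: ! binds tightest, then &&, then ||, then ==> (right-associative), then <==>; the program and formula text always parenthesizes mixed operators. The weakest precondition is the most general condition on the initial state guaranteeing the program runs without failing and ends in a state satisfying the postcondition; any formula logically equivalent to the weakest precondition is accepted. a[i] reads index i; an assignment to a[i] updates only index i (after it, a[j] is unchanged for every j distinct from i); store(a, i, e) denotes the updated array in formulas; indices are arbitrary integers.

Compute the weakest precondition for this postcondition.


Working backward. After the program, 2*n + 2*z > -5 || 3*z == -1 must hold.
Before n := r - r - 1: 2*z > -3 || 3*z == -1
Before n := 2*t: 2*z > -3 || 3*z == -1
Before tab[t + 3] := n + 9: 2*z > -3 || 3*z == -1
Answer: WP = 2*z > -3 || 3*z == -1


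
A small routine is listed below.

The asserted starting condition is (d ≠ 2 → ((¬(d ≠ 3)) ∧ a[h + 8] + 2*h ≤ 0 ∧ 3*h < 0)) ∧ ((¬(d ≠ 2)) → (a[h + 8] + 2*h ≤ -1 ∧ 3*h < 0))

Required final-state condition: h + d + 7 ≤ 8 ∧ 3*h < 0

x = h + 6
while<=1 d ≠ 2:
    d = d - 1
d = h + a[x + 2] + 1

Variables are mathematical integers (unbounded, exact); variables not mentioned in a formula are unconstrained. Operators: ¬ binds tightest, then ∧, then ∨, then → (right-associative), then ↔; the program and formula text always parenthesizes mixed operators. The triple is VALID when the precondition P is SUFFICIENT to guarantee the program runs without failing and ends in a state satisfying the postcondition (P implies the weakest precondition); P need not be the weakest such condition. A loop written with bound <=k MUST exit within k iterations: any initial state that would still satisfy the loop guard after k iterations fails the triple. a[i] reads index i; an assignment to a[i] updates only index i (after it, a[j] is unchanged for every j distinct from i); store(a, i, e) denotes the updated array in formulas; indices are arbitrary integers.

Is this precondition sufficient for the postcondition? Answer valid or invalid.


Working backward. After the program, the postcondition h + d + 7 ≤ 8 ∧ 3*h < 0 must hold; in canonical form it is d + h ≤ 1 ∧ 3*h < 0.
Before d := h + a[x + 2] + 1: a[x + 2] + 2*h ≤ 0 ∧ 3*h < 0
Before the loop (bound <=1), unroll the exhaustion recursion (WP_0 = exit-now case; WP_j = one more guarded iteration, up to j = 1):
  WP_0: (¬(d ≠ 2)) ∧ a[x + 2] + 2*h ≤ 0 ∧ 3*h < 0
  WP_1: (d ≠ 2 → ((¬(d ≠ 3)) ∧ a[x + 2] + 2*h ≤ 0 ∧ 3*h < 0)) ∧ ((¬(d ≠ 2)) → (a[x + 2] + 2*h ≤ 0 ∧ 3*h < 0))
So before the loop: (d ≠ 2 → ((¬(d ≠ 3)) ∧ a[x + 2] + 2*h ≤ 0 ∧ 3*h < 0)) ∧ ((¬(d ≠ 2)) → (a[x + 2] + 2*h ≤ 0 ∧ 3*h < 0))
Before x := h + 6: (d ≠ 2 → ((¬(d ≠ 3)) ∧ a[h + 8] + 2*h ≤ 0 ∧ 3*h < 0)) ∧ ((¬(d ≠ 2)) → (a[h + 8] + 2*h ≤ 0 ∧ 3*h < 0))
The weakest precondition is (d ≠ 2 → ((¬(d ≠ 3)) ∧ a[h + 8] + 2*h ≤ 0 ∧ 3*h < 0)) ∧ ((¬(d ≠ 2)) → (a[h + 8] + 2*h ≤ 0 ∧ 3*h < 0)).
Check whether (d ≠ 2 → ((¬(d ≠ 3)) ∧ a[h + 8] + 2*h ≤ 0 ∧ 3*h < 0)) ∧ ((¬(d ≠ 2)) → (a[h + 8] + 2*h ≤ -1 ∧ 3*h < 0)) implies it.
Every state satisfying the precondition satisfies the weakest precondition: the implication holds.
Answer: valid


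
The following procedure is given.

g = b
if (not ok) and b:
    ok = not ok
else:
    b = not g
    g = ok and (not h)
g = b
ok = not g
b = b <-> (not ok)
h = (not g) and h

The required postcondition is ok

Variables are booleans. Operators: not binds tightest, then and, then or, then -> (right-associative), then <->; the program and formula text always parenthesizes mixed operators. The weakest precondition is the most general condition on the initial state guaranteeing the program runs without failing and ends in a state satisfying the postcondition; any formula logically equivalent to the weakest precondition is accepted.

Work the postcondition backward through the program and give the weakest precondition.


Working backward. After the program, ok must hold.
Before h := (not g) and h: ok
Before b := b <-> (not ok): ok
Before ok := not g: not g
Before g := b: not b
Then branch requires not b; else branch requires g.
Before the if: (((not ok) and b) -> (not b)) and ((not ((not ok) and b)) -> g)
Before g := b: (((not ok) and b) -> (not b)) and ((not ((not ok) and b)) -> b)
Answer: WP = (((not ok) and b) -> (not b)) and ((not ((not ok) and b)) -> b)


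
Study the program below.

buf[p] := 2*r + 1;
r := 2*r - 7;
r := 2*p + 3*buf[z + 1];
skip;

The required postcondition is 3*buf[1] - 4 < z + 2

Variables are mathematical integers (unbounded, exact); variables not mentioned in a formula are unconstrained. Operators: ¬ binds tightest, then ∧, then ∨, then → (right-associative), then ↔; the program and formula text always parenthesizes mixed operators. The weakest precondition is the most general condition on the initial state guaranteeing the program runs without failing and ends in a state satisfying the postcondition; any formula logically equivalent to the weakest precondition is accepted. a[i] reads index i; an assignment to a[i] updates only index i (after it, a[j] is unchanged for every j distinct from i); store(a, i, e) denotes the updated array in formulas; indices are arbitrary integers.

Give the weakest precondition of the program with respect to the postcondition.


Working backward. After the program, the postcondition 3*buf[1] - 4 < z + 2 must hold; in canonical form it is 3*buf[1] < z + 6.
Before skip: 3*buf[1] < z + 6
Before r := 2*p + 3*buf[z + 1]: 3*buf[1] < z + 6
Before r := 2*r - 7: 3*buf[1] < z + 6
Before buf[p] := 2*r + 1: 3*store(buf, p, 2*r + 1)[1] < z + 6
Answer: WP = 3*store(buf, p, 2*r + 1)[1] < z + 6


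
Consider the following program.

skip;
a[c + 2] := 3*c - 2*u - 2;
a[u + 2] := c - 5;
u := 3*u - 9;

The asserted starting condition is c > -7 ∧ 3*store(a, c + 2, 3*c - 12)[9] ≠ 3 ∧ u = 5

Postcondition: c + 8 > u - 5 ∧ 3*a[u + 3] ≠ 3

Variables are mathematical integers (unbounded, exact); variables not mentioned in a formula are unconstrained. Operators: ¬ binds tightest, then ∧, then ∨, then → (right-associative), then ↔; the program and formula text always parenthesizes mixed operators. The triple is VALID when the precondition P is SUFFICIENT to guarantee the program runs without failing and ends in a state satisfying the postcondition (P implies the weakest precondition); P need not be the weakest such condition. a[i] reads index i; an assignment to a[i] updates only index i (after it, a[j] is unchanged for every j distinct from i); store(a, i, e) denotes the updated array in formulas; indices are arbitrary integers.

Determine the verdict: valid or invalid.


Working backward. After the program, the postcondition c + 8 > u - 5 ∧ 3*a[u + 3] ≠ 3 must hold; in canonical form it is c > u - 13 ∧ 3*a[u + 3] ≠ 3.
Before u := 3*u - 9: c > 3*u - 22 ∧ 3*a[3*u - 6] ≠ 3
Before a[u + 2] := c - 5: c > 3*u - 22 ∧ 3*store(a, u + 2, c - 5)[3*u - 6] ≠ 3
Before a[c + 2] := 3*c - 2*u - 2: c > 3*u - 22 ∧ 3*store(store(a, c + 2, 3*c - 2*u - 2), u + 2, c - 5)[3*u - 6] ≠ 3
Before skip: c > 3*u - 22 ∧ 3*store(store(a, c + 2, 3*c - 2*u - 2), u + 2, c - 5)[3*u - 6] ≠ 3
The weakest precondition is c > 3*u - 22 ∧ 3*store(store(a, c + 2, 3*c - 2*u - 2), u + 2, c - 5)[3*u - 6] ≠ 3.
Check whether c > -7 ∧ 3*store(a, c + 2, 3*c - 12)[9] ≠ 3 ∧ u = 5 implies it.
Every state satisfying the precondition satisfies the weakest precondition: the implication holds.
Answer: valid


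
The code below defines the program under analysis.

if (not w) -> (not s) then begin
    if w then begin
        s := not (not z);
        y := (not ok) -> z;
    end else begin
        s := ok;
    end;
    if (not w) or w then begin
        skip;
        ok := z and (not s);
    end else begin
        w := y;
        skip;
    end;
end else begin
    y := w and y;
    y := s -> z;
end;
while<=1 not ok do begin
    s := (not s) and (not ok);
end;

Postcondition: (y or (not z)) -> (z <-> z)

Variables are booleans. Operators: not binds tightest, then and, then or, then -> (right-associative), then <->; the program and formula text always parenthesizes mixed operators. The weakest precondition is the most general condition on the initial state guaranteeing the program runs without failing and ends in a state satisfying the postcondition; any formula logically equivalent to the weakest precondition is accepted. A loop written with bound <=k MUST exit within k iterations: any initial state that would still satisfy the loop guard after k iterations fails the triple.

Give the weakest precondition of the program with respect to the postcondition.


Working backward. After the program, the postcondition (y or (not z)) -> (z <-> z) must hold; in canonical form it is true.
Before the loop (bound <=1), unroll the exhaustion recursion (WP_0 = exit-now case; WP_j = one more guarded iteration, up to j = 1):
  WP_0: ok
  WP_1: (not ok) -> ok
So before the loop: (not ok) -> ok
Then branch requires (not w) and ((not w) -> ((not (z and (not ok))) -> (z and (not ok)))); else branch requires (not ok) -> ok.
Before the if: (((not w) -> (not s)) -> ((not w) and ((not w) -> ((not (z and (not ok))) -> (z and (not ok)))))) and ((not ((not w) -> (not s))) -> ((not ok) -> ok))
Answer: WP = (((not w) -> (not s)) -> ((not w) and ((not w) -> ((not (z and (not ok))) -> (z and (not ok)))))) and ((not ((not w) -> (not s))) -> ((not ok) -> ok))


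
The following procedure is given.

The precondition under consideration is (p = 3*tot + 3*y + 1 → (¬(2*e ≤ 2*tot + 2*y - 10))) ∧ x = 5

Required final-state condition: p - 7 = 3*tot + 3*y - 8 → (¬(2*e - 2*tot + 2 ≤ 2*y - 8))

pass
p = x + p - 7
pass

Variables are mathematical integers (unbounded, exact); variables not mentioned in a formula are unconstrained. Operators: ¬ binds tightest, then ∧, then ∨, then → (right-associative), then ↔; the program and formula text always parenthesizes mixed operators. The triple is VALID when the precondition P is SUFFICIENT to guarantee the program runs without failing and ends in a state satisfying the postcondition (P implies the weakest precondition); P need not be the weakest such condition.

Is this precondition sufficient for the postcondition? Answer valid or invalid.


Working backward. After the program, the postcondition p - 7 = 3*tot + 3*y - 8 → (¬(2*e - 2*tot + 2 ≤ 2*y - 8)) must hold; in canonical form it is p = 3*tot + 3*y - 1 → (¬(2*e ≤ 2*tot + 2*y - 10)).
Before skip: p = 3*tot + 3*y - 1 → (¬(2*e ≤ 2*tot + 2*y - 10))
Before p := x + p - 7: p + x = 3*tot + 3*y + 6 → (¬(2*e ≤ 2*tot + 2*y - 10))
Before skip: p + x = 3*tot + 3*y + 6 → (¬(2*e ≤ 2*tot + 2*y - 10))
The weakest precondition is p + x = 3*tot + 3*y + 6 → (¬(2*e ≤ 2*tot + 2*y - 10)).
Check whether (p = 3*tot + 3*y + 1 → (¬(2*e ≤ 2*tot + 2*y - 10))) ∧ x = 5 implies it.
Every state satisfying the precondition satisfies the weakest precondition: the implication holds.
Answer: valid


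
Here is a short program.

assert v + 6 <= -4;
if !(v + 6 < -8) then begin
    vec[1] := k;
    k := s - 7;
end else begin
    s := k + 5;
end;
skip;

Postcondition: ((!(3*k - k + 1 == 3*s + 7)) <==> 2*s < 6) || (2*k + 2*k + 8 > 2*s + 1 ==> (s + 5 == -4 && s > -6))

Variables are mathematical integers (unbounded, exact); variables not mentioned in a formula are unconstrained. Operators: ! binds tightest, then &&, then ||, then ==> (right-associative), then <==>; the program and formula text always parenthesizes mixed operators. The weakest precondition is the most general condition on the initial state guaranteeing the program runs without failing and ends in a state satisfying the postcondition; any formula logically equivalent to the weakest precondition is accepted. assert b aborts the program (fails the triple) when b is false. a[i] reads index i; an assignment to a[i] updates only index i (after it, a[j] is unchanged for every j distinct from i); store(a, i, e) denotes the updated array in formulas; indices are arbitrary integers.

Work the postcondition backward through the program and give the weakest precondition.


Working backward. After the program, the postcondition ((!(3*k - k + 1 == 3*s + 7)) <==> 2*s < 6) || (2*k + 2*k + 8 > 2*s + 1 ==> (s + 5 == -4 && s > -6)) must hold; in canonical form it is ((!(2*k == 3*s + 6)) <==> 2*s < 6) || (4*k > 2*s - 7 ==> (s == -9 && s > -6)).
Before skip: ((!(2*k == 3*s + 6)) <==> 2*s < 6) || (4*k > 2*s - 7 ==> (s == -9 && s > -6))
Then branch requires ((!(s == -20)) <==> 2*s < 6) || (2*s > 21 ==> (s == -9 && s > -6)); else branch requires ((!(k == -21)) <==> 2*k < -4) || (2*k > 3 ==> (k == -14 && k > -11)).
Before the if: ((!(v < -14)) ==> (((!(s == -20)) <==> 2*s < 6) || (2*s > 21 ==> (s == -9 && s > -6)))) && (v < -14 ==> (((!(k == -21)) <==> 2*k < -4) || (2*k > 3 ==> (k == -14 && k > -11))))
Before assert v + 6 <= -4: v <= -10 && ((!(v < -14)) ==> (((!(s == -20)) <==> 2*s < 6) || (2*s > 21 ==> (s == -9 && s > -6)))) && (v < -14 ==> (((!(k == -21)) <==> 2*k < -4) || (2*k > 3 ==> (k == -14 && k > -11))))
Answer: WP = v <= -10 && ((!(v < -14)) ==> (((!(s == -20)) <==> 2*s < 6) || (2*s > 21 ==> (s == -9 && s > -6)))) && (v < -14 ==> (((!(k == -21)) <==> 2*k < -4) || (2*k > 3 ==> (k == -14 && k > -11))))


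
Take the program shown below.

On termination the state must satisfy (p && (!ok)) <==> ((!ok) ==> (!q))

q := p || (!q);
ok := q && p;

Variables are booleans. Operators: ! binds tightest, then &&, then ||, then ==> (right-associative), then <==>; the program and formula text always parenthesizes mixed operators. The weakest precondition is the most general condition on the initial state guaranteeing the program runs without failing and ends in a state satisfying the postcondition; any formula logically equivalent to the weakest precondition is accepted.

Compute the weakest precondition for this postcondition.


Working backward. After the program, (p && (!ok)) <==> ((!ok) ==> (!q)) must hold.
Before ok := q && p: (p && (!(q && p))) <==> ((!(q && p)) ==> (!q))
Before q := p || (!q): (p && (!((p || (!q)) && p))) <==> ((!((p || (!q)) && p)) ==> (!(p || (!q))))
Answer: WP = (p && (!((p || (!q)) && p))) <==> ((!((p || (!q)) && p)) ==> (!(p || (!q))))


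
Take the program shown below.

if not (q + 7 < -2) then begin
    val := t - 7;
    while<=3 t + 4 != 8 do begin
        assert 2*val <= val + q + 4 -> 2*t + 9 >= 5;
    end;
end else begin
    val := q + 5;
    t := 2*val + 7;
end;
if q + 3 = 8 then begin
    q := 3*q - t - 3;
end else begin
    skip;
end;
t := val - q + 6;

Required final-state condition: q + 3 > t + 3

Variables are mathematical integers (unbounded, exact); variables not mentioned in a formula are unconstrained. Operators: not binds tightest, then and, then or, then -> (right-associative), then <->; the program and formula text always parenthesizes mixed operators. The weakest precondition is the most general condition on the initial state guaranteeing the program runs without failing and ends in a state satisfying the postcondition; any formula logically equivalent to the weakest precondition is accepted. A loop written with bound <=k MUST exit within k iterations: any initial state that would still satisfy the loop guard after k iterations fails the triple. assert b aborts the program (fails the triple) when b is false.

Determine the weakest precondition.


Working backward. After the program, the postcondition q + 3 > t + 3 must hold; in canonical form it is q > t.
Before t := val - q + 6: 2*q > val + 6
Then branch requires 6*q > 2*t + val + 12; else branch requires 2*q > val + 6.
Before the if: (q = 5 -> 6*q > 2*t + val + 12) and ((not (q = 5)) -> 2*q > val + 6)
Then branch requires (t != 4 -> ((t <= q + 11 -> 2*t >= -4) and (t != 4 -> ((t <= q + 11 -> 2*t >= -4) and (t != 4 -> ((t <= q + 11 -> 2*t >= -4) and (not (t != 4)) and (q = 5 -> 6*q > 3*t + 5) and ((not (q = 5)) -> 2*q > t - 1))) and ((not (t != 4)) -> ((q = 5 -> 6*q > 3*t + 5) and ((not (q = 5)) -> 2*q > t - 1))))) and ((not (t != 4)) -> ((q = 5 -> 6*q > 3*t + 5) and ((not (q = 5)) -> 2*q > t - 1))))) and ((not (t != 4)) -> ((q = 5 -> 6*q > 3*t + 5) and ((not (q = 5)) -> 2*q > t - 1))); else branch requires (q = 5 -> q > 51) and ((not (q = 5)) -> q > 11).
Before the if: ((not (q < -9)) -> ((t != 4 -> ((t <= q + 11 -> 2*t >= -4) and (t != 4 -> ((t <= q + 11 -> 2*t >= -4) and (t != 4 -> ((t <= q + 11 -> 2*t >= -4) and (not (t != 4)) and (q = 5 -> 6*q > 3*t + 5) and ((not (q = 5)) -> 2*q > t - 1))) and ((not (t != 4)) -> ((q = 5 -> 6*q > 3*t + 5) and ((not (q = 5)) -> 2*q > t - 1))))) and ((not (t != 4)) -> ((q = 5 -> 6*q > 3*t + 5) and ((not (q = 5)) -> 2*q > t - 1))))) and ((not (t != 4)) -> ((q = 5 -> 6*q > 3*t + 5) and ((not (q = 5)) -> 2*q > t - 1))))) and (q < -9 -> ((q = 5 -> q > 51) and ((not (q = 5)) -> q > 11)))
Answer: WP = ((not (q < -9)) -> ((t != 4 -> ((t <= q + 11 -> 2*t >= -4) and (t != 4 -> ((t <= q + 11 -> 2*t >= -4) and (t != 4 -> ((t <= q + 11 -> 2*t >= -4) and (not (t != 4)) and (q = 5 -> 6*q > 3*t + 5) and ((not (q = 5)) -> 2*q > t - 1))) and ((not (t != 4)) -> ((q = 5 -> 6*q > 3*t + 5) and ((not (q = 5)) -> 2*q > t - 1))))) and ((not (t != 4)) -> ((q = 5 -> 6*q > 3*t + 5) and ((not (q = 5)) -> 2*q > t - 1))))) and ((not (t != 4)) -> ((q = 5 -> 6*q > 3*t + 5) and ((not (q = 5)) -> 2*q > t - 1))))) and (q < -9 -> ((q = 5 -> q > 51) and ((not (q = 5)) -> q > 11)))


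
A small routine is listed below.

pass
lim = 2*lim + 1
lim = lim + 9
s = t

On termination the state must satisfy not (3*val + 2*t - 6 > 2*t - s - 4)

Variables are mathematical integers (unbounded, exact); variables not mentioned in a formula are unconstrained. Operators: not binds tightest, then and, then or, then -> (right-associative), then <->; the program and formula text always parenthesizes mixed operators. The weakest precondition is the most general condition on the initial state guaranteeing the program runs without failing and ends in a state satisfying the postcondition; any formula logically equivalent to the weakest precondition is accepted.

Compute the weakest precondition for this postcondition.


Working backward. After the program, the postcondition not (3*val + 2*t - 6 > 2*t - s - 4) must hold; in canonical form it is not (s + 3*val > 2).
Before s := t: not (t + 3*val > 2)
Before lim := lim + 9: not (t + 3*val > 2)
Before lim := 2*lim + 1: not (t + 3*val > 2)
Before skip: not (t + 3*val > 2)
Answer: WP = not (t + 3*val > 2)


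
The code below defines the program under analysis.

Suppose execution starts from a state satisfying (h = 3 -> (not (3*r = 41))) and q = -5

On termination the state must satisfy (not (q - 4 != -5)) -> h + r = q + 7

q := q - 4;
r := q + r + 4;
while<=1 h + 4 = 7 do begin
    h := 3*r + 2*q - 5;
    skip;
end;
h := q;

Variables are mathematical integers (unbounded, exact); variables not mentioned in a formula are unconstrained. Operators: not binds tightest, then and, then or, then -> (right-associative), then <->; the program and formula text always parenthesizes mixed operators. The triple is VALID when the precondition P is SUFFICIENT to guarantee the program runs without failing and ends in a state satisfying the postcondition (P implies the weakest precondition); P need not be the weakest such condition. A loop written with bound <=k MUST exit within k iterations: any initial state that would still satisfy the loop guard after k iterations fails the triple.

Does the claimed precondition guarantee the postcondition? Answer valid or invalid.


Working backward. After the program, the postcondition (not (q - 4 != -5)) -> h + r = q + 7 must hold; in canonical form it is (not (q != -1)) -> h + r = q + 7.
Before h := q: (not (q != -1)) -> r = 7
Before the loop (bound <=1), unroll the exhaustion recursion (WP_0 = exit-now case; WP_j = one more guarded iteration, up to j = 1):
  WP_0: (not (h = 3)) and ((not (q != -1)) -> r = 7)
  WP_1: (h = 3 -> ((not (2*q + 3*r = 8)) and ((not (q != -1)) -> r = 7))) and ((not (h = 3)) -> ((not (q != -1)) -> r = 7))
So before the loop: (h = 3 -> ((not (2*q + 3*r = 8)) and ((not (q != -1)) -> r = 7))) and ((not (h = 3)) -> ((not (q != -1)) -> r = 7))
Before r := q + r + 4: (h = 3 -> ((not (5*q + 3*r = -4)) and ((not (q != -1)) -> q + r = 3))) and ((not (h = 3)) -> ((not (q != -1)) -> q + r = 3))
Before q := q - 4: (h = 3 -> ((not (5*q + 3*r = 16)) and ((not (q != 3)) -> q + r = 7))) and ((not (h = 3)) -> ((not (q != 3)) -> q + r = 7))
The weakest precondition is (h = 3 -> ((not (5*q + 3*r = 16)) and ((not (q != 3)) -> q + r = 7))) and ((not (h = 3)) -> ((not (q != 3)) -> q + r = 7)).
Check whether (h = 3 -> (not (3*r = 41))) and q = -5 implies it.
Every state satisfying the precondition satisfies the weakest precondition: the implication holds.
Answer: valid


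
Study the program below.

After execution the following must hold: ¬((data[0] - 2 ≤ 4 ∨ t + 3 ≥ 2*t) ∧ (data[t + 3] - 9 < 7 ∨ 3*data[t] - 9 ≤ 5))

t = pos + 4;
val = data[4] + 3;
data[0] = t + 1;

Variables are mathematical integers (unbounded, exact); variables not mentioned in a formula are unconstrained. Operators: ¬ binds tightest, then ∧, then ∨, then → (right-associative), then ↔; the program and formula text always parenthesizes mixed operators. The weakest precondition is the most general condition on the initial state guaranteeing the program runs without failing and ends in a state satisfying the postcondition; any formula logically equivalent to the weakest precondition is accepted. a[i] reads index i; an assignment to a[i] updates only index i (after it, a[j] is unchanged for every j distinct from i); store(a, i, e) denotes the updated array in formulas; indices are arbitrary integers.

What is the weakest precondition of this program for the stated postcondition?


Working backward. After the program, the postcondition ¬((data[0] - 2 ≤ 4 ∨ t + 3 ≥ 2*t) ∧ (data[t + 3] - 9 < 7 ∨ 3*data[t] - 9 ≤ 5)) must hold; in canonical form it is ¬((data[0] ≤ 6 ∨ t ≤ 3) ∧ (data[t + 3] < 16 ∨ 3*data[t] ≤ 14)).
Before data[0] := t + 1: ¬((t ≤ 5 ∨ t ≤ 3) ∧ (store(data, 0, t + 1)[t + 3] < 16 ∨ 3*store(data, 0, t + 1)[t] ≤ 14))
Before val := data[4] + 3: ¬((t ≤ 5 ∨ t ≤ 3) ∧ (store(data, 0, t + 1)[t + 3] < 16 ∨ 3*store(data, 0, t + 1)[t] ≤ 14))
Before t := pos + 4: ¬((pos ≤ 1 ∨ pos ≤ -1) ∧ (store(data, 0, pos + 5)[pos + 7] < 16 ∨ 3*store(data, 0, pos + 5)[pos + 4] ≤ 14))
Answer: WP = ¬((pos ≤ 1 ∨ pos ≤ -1) ∧ (store(data, 0, pos + 5)[pos + 7] < 16 ∨ 3*store(data, 0, pos + 5)[pos + 4] ≤ 14))


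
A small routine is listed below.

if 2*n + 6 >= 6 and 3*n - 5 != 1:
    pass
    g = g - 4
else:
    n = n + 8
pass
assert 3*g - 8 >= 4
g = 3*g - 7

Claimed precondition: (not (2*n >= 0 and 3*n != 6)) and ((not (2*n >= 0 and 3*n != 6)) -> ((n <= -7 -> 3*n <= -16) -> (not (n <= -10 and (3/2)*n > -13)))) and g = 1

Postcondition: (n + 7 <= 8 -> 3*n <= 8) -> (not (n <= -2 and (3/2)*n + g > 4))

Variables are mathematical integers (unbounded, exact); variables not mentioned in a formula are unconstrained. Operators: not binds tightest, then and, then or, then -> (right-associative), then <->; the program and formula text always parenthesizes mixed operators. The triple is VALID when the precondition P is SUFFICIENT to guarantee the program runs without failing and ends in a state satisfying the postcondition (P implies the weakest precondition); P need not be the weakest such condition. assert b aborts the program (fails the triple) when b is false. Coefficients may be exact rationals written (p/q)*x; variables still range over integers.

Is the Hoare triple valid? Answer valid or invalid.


Working backward. After the program, the postcondition (n + 7 <= 8 -> 3*n <= 8) -> (not (n <= -2 and (3/2)*n + g > 4)) must hold; in canonical form it is (n <= 1 -> 3*n <= 8) -> (not (n <= -2 and g + (3/2)*n > 4)).
Before g := 3*g - 7: (n <= 1 -> 3*n <= 8) -> (not (n <= -2 and 3*g + (3/2)*n > 11))
Before assert 3*g - 8 >= 4: 3*g >= 12 and ((n <= 1 -> 3*n <= 8) -> (not (n <= -2 and 3*g + (3/2)*n > 11)))
Before skip: 3*g >= 12 and ((n <= 1 -> 3*n <= 8) -> (not (n <= -2 and 3*g + (3/2)*n > 11)))
Then branch requires 3*g >= 24 and ((n <= 1 -> 3*n <= 8) -> (not (n <= -2 and 3*g + (3/2)*n > 23))); else branch requires 3*g >= 12 and ((n <= -7 -> 3*n <= -16) -> (not (n <= -10 and 3*g + (3/2)*n > -1))).
Before the if: ((2*n >= 0 and 3*n != 6) -> (3*g >= 24 and ((n <= 1 -> 3*n <= 8) -> (not (n <= -2 and 3*g + (3/2)*n > 23))))) and ((not (2*n >= 0 and 3*n != 6)) -> (3*g >= 12 and ((n <= -7 -> 3*n <= -16) -> (not (n <= -10 and 3*g + (3/2)*n > -1)))))
The weakest precondition is ((2*n >= 0 and 3*n != 6) -> (3*g >= 24 and ((n <= 1 -> 3*n <= 8) -> (not (n <= -2 and 3*g + (3/2)*n > 23))))) and ((not (2*n >= 0 and 3*n != 6)) -> (3*g >= 12 and ((n <= -7 -> 3*n <= -16) -> (not (n <= -10 and 3*g + (3/2)*n > -1))))).
Check whether (not (2*n >= 0 and 3*n != 6)) and ((not (2*n >= 0 and 3*n != 6)) -> ((n <= -7 -> 3*n <= -16) -> (not (n <= -10 and (3/2)*n > -13)))) and g = 1 implies it.
Countermodel: at the initial state g = 1, n = -1, the precondition holds but the weakest precondition fails.
Answer: invalid


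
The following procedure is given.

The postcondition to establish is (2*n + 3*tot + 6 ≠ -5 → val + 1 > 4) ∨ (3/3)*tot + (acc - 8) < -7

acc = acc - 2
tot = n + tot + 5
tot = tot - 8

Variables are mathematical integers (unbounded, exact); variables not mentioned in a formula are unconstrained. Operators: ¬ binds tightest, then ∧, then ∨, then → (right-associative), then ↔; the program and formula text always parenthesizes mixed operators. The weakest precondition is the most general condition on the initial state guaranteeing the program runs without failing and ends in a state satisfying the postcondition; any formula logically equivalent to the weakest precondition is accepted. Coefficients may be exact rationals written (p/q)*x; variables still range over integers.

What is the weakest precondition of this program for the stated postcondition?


Working backward. After the program, the postcondition (2*n + 3*tot + 6 ≠ -5 → val + 1 > 4) ∨ (3/3)*tot + (acc - 8) < -7 must hold; in canonical form it is (2*n + 3*tot ≠ -11 → val > 3) ∨ acc + tot < 1.
Before tot := tot - 8: (2*n + 3*tot ≠ 13 → val > 3) ∨ acc + tot < 9
Before tot := n + tot + 5: (5*n + 3*tot ≠ -2 → val > 3) ∨ acc + n + tot < 4
Before acc := acc - 2: (5*n + 3*tot ≠ -2 → val > 3) ∨ acc + n + tot < 6
Answer: WP = (5*n + 3*tot ≠ -2 → val > 3) ∨ acc + n + tot < 6


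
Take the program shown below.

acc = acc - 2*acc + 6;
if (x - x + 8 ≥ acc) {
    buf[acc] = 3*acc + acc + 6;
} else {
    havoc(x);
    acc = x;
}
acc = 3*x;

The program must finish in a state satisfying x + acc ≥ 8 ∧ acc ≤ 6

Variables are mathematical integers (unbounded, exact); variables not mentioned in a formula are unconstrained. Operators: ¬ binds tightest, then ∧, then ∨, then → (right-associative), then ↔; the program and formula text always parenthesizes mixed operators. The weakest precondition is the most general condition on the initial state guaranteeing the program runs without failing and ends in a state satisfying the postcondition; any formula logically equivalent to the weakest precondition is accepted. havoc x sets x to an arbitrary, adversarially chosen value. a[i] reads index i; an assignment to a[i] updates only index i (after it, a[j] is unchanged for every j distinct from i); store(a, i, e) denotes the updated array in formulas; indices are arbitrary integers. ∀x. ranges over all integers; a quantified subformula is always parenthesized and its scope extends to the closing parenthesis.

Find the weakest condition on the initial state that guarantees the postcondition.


Working backward. After the program, the postcondition x + acc ≥ 8 ∧ acc ≤ 6 must hold; in canonical form it is acc + x ≥ 8 ∧ acc ≤ 6.
Before acc := 3*x: 4*x ≥ 8 ∧ 3*x ≤ 6
Then branch requires 4*x ≥ 8 ∧ 3*x ≤ 6; else branch requires ∀x_1. (4*x_1 ≥ 8 ∧ 3*x_1 ≤ 6).
Before the if: (acc ≤ 8 → (4*x ≥ 8 ∧ 3*x ≤ 6)) ∧ ((¬(acc ≤ 8)) → (∀x_1. (4*x_1 ≥ 8 ∧ 3*x_1 ≤ 6)))
Before acc := acc - 2*acc + 6: (acc ≥ -2 → (4*x ≥ 8 ∧ 3*x ≤ 6)) ∧ ((¬(acc ≥ -2)) → (∀x_1. (4*x_1 ≥ 8 ∧ 3*x_1 ≤ 6)))
Answer: WP = (acc ≥ -2 → (4*x ≥ 8 ∧ 3*x ≤ 6)) ∧ ((¬(acc ≥ -2)) → (∀x_1. (4*x_1 ≥ 8 ∧ 3*x_1 ≤ 6)))


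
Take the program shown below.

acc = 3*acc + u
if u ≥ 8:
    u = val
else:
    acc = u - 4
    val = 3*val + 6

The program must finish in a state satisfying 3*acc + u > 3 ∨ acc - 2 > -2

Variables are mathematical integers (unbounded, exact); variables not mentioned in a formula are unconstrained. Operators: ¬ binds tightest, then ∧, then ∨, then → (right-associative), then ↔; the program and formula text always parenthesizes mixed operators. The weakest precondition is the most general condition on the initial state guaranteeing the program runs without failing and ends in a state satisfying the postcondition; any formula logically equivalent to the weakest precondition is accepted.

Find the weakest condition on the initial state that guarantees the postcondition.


Working backward. After the program, the postcondition 3*acc + u > 3 ∨ acc - 2 > -2 must hold; in canonical form it is 3*acc + u > 3 ∨ acc > 0.
Then branch requires 3*acc + val > 3 ∨ acc > 0; else branch requires 4*u > 15 ∨ u > 4.
Before the if: (u ≥ 8 → (3*acc + val > 3 ∨ acc > 0)) ∧ ((¬(u ≥ 8)) → (4*u > 15 ∨ u > 4))
Before acc := 3*acc + u: (u ≥ 8 → (9*acc + 3*u + val > 3 ∨ 3*acc + u > 0)) ∧ ((¬(u ≥ 8)) → (4*u > 15 ∨ u > 4))
Answer: WP = (u ≥ 8 → (9*acc + 3*u + val > 3 ∨ 3*acc + u > 0)) ∧ ((¬(u ≥ 8)) → (4*u > 15 ∨ u > 4))


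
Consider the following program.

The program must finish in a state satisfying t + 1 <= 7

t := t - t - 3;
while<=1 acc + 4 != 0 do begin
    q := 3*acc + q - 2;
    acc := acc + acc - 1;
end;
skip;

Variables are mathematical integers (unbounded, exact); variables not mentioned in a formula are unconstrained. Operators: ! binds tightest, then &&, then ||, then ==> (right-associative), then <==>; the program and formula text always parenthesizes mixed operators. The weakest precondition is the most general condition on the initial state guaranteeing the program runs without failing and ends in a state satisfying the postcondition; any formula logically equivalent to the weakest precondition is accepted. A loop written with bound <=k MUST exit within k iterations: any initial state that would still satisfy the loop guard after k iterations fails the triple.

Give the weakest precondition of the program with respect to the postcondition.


Working backward. After the program, the postcondition t + 1 <= 7 must hold; in canonical form it is t <= 6.
Before skip: t <= 6
Before the loop (bound <=1), unroll the exhaustion recursion (WP_0 = exit-now case; WP_j = one more guarded iteration, up to j = 1):
  WP_0: (!(acc != -4)) && t <= 6
  WP_1: (acc != -4 ==> ((!(2*acc != -3)) && t <= 6)) && ((!(acc != -4)) ==> t <= 6)
So before the loop: (acc != -4 ==> ((!(2*acc != -3)) && t <= 6)) && ((!(acc != -4)) ==> t <= 6)
Before t := t - t - 3: acc != -4 ==> (!(2*acc != -3))
Answer: WP = acc != -4 ==> (!(2*acc != -3))
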